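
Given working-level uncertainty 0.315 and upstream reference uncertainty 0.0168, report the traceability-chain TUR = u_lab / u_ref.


TUR = u_lab / u_ref
= 0.315 / 0.0168
= 18.7500

18.7500


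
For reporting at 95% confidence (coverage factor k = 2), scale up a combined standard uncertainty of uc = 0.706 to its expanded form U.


U = k * uc
U = 2 * 0.706
U = 1.4120

1.4120


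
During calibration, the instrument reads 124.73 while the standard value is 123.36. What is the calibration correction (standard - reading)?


Correction = standard - reading
= 123.36 - 124.73
= -1.3700

-1.3700


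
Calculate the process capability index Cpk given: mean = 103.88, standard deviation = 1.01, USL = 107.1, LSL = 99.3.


Cpu = (USL - mean) / (3*sigma) = (107.1 - 103.88) / (3*1.01) = 1.0627
Cpl = (mean - LSL) / (3*sigma) = (103.88 - 99.3) / (3*1.01) = 1.5116
Cpk = min(Cpu, Cpl) = 1.0627

1.0627


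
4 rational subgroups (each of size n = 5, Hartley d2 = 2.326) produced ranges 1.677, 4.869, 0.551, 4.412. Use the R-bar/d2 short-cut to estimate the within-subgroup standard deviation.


R_bar = (1.677 + 4.869 + 0.551 + 4.412) / 4
R_bar = 11.509 / 4 = 2.87725
sigma_hat = R_bar / d2 = 2.87725 / 2.326 = 1.2370

1.2370


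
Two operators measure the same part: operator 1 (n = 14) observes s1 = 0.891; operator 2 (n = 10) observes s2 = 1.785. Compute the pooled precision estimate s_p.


s_p = sqrt(((n1-1)*s1^2 + (n2-1)*s2^2) / (n1+n2-2))
numerator = (14-1)*0.891^2 + (10-1)*1.785^2 = 10.320453 + 28.676025 = 38.996478
denominator = 14 + 10 - 2 = 22
s_p^2 = 38.996478 / 22 = 1.7725672
s_p = sqrt(1.7725672) = 1.3314

1.3314


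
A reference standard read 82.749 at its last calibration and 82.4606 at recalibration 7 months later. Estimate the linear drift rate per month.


rate = (v2 - v1) / months
= (82.4606 - 82.749) / 7
= -0.2884 / 7
= -0.0412

-0.0412


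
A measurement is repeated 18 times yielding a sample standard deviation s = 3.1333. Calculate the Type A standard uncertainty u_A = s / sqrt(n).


u_A = s / sqrt(n)
u_A = 3.1333 / sqrt(18)
u_A = 3.1333 / 4.2426407
u_A = 0.7385

0.7385


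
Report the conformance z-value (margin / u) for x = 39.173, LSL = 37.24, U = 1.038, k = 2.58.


u = U / k = 1.038 / 2.58 = 0.40232558
margin = |LSL - x| = |37.24 - 39.173| = 1.933
z = margin / u = 1.933 / 0.40232558
z = 4.8046

4.8046


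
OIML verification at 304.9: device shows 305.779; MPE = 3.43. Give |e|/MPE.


e = indication - reference = 305.779 - 304.9 = 0.8790
|e| = 0.8790
ratio = |e| / MPE = 0.8790 / 3.43
ratio = 0.2563

0.2563


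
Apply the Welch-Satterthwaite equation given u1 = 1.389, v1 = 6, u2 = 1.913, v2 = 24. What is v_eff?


uc = sqrt(u1^2 + u2^2) = sqrt(1.389^2 + 1.913^2) = 2.3640833
v_eff = uc^4 / (u1^4/v1 + u2^4/v2)
= 2.3640833^4 / (1.389^4/6 + 1.913^4/24)
= 31.23569 / 1.1783985
v_eff = 26.5069

26.5069


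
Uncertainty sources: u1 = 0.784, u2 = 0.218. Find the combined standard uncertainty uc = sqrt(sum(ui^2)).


uc = sqrt(0.784^2 + 0.218^2)
uc = sqrt(0.66218)
uc = 0.8137

0.8137


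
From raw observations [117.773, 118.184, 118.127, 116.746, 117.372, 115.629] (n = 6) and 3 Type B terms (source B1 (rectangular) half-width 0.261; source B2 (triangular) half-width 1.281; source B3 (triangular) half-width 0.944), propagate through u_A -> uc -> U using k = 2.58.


mean = (117.773 + 118.184 + 118.127 + 116.746 + 117.372 + 115.629) / 6 = 117.3051667
s = sqrt(sum((x - mean)^2)/(n-1)) = 0.97911131
u_A = s / sqrt(n) = 0.97911131 / sqrt(6) = 0.39972052
u_B1 = 0.261 / sqrt(3) = 0.15068842
u_B2 = 1.281 / sqrt(6) = 0.52296606
u_B3 = 0.944 / sqrt(6) = 0.38538639
uc = sqrt(0.39972052^2 + 0.15068842^2 + 0.52296606^2 + 0.38538639^2) = 0.77749576
U = k * uc = 2.58 * 0.77749576
U = 2.0059

2.0059


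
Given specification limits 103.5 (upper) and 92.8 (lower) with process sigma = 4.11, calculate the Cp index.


Cp = (USL - LSL) / (6 * sigma)
= (103.5 - 92.8) / (6 * 4.11)
= 10.7000 / 24.6600
= 0.4339

0.4339


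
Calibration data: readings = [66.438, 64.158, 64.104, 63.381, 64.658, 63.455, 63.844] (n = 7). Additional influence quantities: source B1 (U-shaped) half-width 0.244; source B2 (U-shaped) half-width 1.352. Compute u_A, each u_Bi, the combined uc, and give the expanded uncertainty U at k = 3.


mean = (66.438 + 64.158 + 64.104 + 63.381 + 64.658 + 63.455 + 63.844) / 7 = 64.29114286
s = sqrt(sum((x - mean)^2)/(n-1)) = 1.0427337
u_A = s / sqrt(n) = 1.0427337 / sqrt(7) = 0.39411629
u_B1 = 0.244 / sqrt(2) = 0.17253405
u_B2 = 1.352 / sqrt(2) = 0.95600837
uc = sqrt(0.39411629^2 + 0.17253405^2 + 0.95600837^2) = 1.0483547
U = k * uc = 3 * 1.0483547
U = 3.1451

3.1451


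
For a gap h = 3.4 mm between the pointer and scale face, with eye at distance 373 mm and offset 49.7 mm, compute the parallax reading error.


error = h * offset / d
= 3.4 * 49.7 / 373
= 0.4530

0.4530


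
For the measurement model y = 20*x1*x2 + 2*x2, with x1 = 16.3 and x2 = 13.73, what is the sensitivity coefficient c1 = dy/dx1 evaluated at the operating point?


y = 20*x1*x2 + 2*x2
dy/dx1 = 20*x2
Evaluate at x2 = 13.73: c1 = 20 * 13.73
c1 = 274.6000

274.6000


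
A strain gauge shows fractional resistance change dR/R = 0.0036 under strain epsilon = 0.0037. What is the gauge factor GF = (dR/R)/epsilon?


GF = (dR/R) / epsilon
= 0.0036 / 0.0037
= 0.9730

0.9730


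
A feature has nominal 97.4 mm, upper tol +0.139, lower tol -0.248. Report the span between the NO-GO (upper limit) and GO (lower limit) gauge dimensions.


GO = nominal - lower_tol (smallest hole = maximum material condition)
GO = 97.4 - 0.248 = 97.152
NO-GO = nominal + upper_tol (largest hole = least material condition)
NO-GO = 97.4 + 0.139 = 97.539
spread = NO-GO - GO = 97.539 - 97.152 = 0.3870

0.3870


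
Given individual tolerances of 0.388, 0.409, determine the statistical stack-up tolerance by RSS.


RSS = sqrt(0.388^2 + 0.409^2)
= sqrt(0.317825)
= 0.5638

0.5638


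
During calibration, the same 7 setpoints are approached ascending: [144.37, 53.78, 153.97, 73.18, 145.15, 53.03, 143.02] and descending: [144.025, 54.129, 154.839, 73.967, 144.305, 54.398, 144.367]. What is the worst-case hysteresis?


|144.37 - 144.025| = 0.3450
|53.78 - 54.129| = 0.3490
|153.97 - 154.839| = 0.8690
|73.18 - 73.967| = 0.7870
|145.15 - 144.305| = 0.8450
|53.03 - 54.398| = 1.3680
|143.02 - 144.367| = 1.3470
hysteresis = max(diffs) = 1.3680

1.3680


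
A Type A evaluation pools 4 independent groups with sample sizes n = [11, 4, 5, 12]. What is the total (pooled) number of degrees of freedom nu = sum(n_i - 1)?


nu = sum_i (n_i - 1)
nu = ((11 - 1) + (4 - 1) + (5 - 1) + (12 - 1))
nu = 10 + 3 + 4 + 11
nu = 28

28


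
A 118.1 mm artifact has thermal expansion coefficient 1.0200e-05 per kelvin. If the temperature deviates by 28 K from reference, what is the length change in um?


dL = L * alpha * dT
= 118.1 * 1.0200e-05 * 28
= 0.0337294 mm
dL_um = 0.0337294 * 1000 = 33.7294 um

33.7294


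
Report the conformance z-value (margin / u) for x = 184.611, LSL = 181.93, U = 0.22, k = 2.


u = U / k = 0.22 / 2 = 0.11
margin = |LSL - x| = |181.93 - 184.611| = 2.681
z = margin / u = 2.681 / 0.11
z = 24.3727

24.3727


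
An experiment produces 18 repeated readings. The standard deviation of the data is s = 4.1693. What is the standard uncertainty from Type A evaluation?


u_A = s / sqrt(n)
u_A = 4.1693 / sqrt(18)
u_A = 4.1693 / 4.2426407
u_A = 0.9827

0.9827


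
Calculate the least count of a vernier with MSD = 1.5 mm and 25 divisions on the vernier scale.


LC = MSD / n_div
= 1.5 / 25
= 0.0600

0.0600


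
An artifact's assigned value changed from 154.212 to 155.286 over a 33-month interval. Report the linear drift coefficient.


rate = (v2 - v1) / months
= (155.286 - 154.212) / 33
= 1.0740 / 33
= 0.0325

0.0325


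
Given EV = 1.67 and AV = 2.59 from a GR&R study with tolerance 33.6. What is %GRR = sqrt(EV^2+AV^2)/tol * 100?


GRR = sqrt(EV^2 + AV^2) = sqrt(1.67^2 + 2.59^2) = 3.0817203
%GRR = GRR / tol * 100 = 3.0817203 / 33.6 * 100
%GRR = 9.1718

9.1718


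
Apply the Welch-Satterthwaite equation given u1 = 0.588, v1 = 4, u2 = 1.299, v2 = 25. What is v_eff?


uc = sqrt(u1^2 + u2^2) = sqrt(0.588^2 + 1.299^2) = 1.4258839
v_eff = uc^4 / (u1^4/v1 + u2^4/v2)
= 1.4258839^4 / (0.588^4/4 + 1.299^4/25)
= 4.1336782 / 0.14377761
v_eff = 28.7505

28.7505


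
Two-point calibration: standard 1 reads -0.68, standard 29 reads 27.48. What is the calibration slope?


slope = (y2 - y1) / (x2 - x1)
= (27.48 - -0.68) / (29 - 1)
= 28.1600 / 28
= 1.0057

1.0057


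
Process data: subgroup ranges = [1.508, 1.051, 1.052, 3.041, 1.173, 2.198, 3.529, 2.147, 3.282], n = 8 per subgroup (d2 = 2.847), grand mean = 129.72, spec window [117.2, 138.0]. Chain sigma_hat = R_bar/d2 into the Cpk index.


R_bar = (1.508 + 1.051 + 1.052 + 3.041 + 1.173 + 2.198 + 3.529 + 2.147 + 3.282) / 9 = 2.109
sigma = R_bar / d2 = 2.109 / 2.847 = 0.74077977
Cp = (USL - LSL)/(6*sigma) = (138.0 - 117.2)/(6*0.74077977) = 4.6798
Cpu = (138.0 - 129.72)/(3*0.74077977) = 3.7258
Cpl = (129.72 - 117.2)/(3*0.74077977) = 5.6337
Cpk = min(Cpu, Cpl) = 3.7258

3.7258


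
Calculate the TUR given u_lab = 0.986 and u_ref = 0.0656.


TUR = u_lab / u_ref
= 0.986 / 0.0656
= 15.0305

15.0305


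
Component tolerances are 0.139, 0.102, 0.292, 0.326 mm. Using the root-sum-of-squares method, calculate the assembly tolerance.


RSS = sqrt(0.139^2 + 0.102^2 + 0.292^2 + 0.326^2)
= sqrt(0.221265)
= 0.4704

0.4704


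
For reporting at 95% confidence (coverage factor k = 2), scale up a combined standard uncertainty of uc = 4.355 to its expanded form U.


U = k * uc
U = 2 * 4.355
U = 8.7100

8.7100


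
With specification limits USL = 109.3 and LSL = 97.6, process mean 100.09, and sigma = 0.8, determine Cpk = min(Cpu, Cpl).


Cpu = (USL - mean) / (3*sigma) = (109.3 - 100.09) / (3*0.8) = 3.8375
Cpl = (mean - LSL) / (3*sigma) = (100.09 - 97.6) / (3*0.8) = 1.0375
Cpk = min(Cpu, Cpl) = 1.0375

1.0375


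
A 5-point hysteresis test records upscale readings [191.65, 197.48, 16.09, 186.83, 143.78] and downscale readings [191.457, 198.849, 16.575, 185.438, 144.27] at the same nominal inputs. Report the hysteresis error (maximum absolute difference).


|191.65 - 191.457| = 0.1930
|197.48 - 198.849| = 1.3690
|16.09 - 16.575| = 0.4850
|186.83 - 185.438| = 1.3920
|143.78 - 144.27| = 0.4900
hysteresis = max(diffs) = 1.3920

1.3920


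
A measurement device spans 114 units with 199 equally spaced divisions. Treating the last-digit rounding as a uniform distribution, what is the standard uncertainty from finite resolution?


resolution = range / divisions
resolution = 114 / 199 = 0.57286432
u_res = resolution / (2*sqrt(3))
u_res = 0.57286432 / 3.4641016
u_res = 0.1654

0.1654


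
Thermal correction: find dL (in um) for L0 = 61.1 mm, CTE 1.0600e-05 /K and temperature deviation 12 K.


dL = L * alpha * dT
= 61.1 * 1.0600e-05 * 12
= 0.0077719 mm
dL_um = 0.0077719 * 1000 = 7.7719 um

7.7719


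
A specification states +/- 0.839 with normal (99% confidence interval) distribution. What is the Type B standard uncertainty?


u_B = half_width / 2.576
u_B = 0.839 / 2.576
u_B = 0.3257

0.3257


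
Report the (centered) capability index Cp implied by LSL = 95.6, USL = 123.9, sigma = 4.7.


Cp = (USL - LSL) / (6 * sigma)
= (123.9 - 95.6) / (6 * 4.7)
= 28.3000 / 28.2000
= 1.0035

1.0035


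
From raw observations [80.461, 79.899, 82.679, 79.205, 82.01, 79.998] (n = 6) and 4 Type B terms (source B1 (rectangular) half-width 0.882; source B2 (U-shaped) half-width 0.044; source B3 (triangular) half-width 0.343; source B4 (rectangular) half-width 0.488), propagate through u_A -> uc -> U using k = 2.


mean = (80.461 + 79.899 + 82.679 + 79.205 + 82.01 + 79.998) / 6 = 80.70866667
s = sqrt(sum((x - mean)^2)/(n-1)) = 1.3460046
u_A = s / sqrt(n) = 1.3460046 / sqrt(6) = 0.54950408
u_B1 = 0.882 / sqrt(3) = 0.50922294
u_B2 = 0.044 / sqrt(2) = 0.031112698
u_B3 = 0.343 / sqrt(6) = 0.14002916
u_B4 = 0.488 / sqrt(3) = 0.28174693
uc = sqrt(0.54950408^2 + 0.50922294^2 + 0.031112698^2 + 0.14002916^2 + 0.28174693^2) = 0.8131545
U = k * uc = 2 * 0.8131545
U = 1.6263

1.6263


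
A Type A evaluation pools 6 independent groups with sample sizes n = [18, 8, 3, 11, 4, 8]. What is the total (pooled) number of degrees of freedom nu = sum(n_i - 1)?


nu = sum_i (n_i - 1)
nu = ((18 - 1) + (8 - 1) + (3 - 1) + (11 - 1) + (4 - 1) + (8 - 1))
nu = 17 + 7 + 2 + 10 + 3 + 7
nu = 46

46


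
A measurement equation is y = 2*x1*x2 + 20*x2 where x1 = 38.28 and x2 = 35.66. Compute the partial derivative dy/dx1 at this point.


y = 2*x1*x2 + 20*x2
dy/dx1 = 2*x2
Evaluate at x2 = 35.66: c1 = 2 * 35.66
c1 = 71.3200

71.3200


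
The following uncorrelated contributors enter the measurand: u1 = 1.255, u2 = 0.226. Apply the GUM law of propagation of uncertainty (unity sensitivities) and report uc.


uc = sqrt(1.255^2 + 0.226^2)
uc = sqrt(1.626101)
uc = 1.2752

1.2752


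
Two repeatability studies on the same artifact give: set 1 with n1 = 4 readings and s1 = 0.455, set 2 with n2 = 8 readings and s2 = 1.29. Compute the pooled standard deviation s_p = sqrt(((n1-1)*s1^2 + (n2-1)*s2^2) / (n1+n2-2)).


s_p = sqrt(((n1-1)*s1^2 + (n2-1)*s2^2) / (n1+n2-2))
numerator = (4-1)*0.455^2 + (8-1)*1.29^2 = 0.621075 + 11.6487 = 12.269775
denominator = 4 + 8 - 2 = 10
s_p^2 = 12.269775 / 10 = 1.2269775
s_p = sqrt(1.2269775) = 1.1077

1.1077


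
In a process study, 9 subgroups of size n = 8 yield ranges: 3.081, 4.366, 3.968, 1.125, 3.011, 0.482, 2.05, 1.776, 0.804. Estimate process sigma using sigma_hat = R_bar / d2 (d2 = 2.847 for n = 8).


R_bar = (3.081 + 4.366 + 3.968 + 1.125 + 3.011 + 0.482 + 2.05 + 1.776 + 0.804) / 9
R_bar = 20.663 / 9 = 2.2958889
sigma_hat = R_bar / d2 = 2.2958889 / 2.847 = 0.8064

0.8064


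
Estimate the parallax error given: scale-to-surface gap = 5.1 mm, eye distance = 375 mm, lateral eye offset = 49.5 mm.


error = h * offset / d
= 5.1 * 49.5 / 375
= 0.6732

0.6732


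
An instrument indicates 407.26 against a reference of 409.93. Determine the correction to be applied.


Correction = standard - reading
= 409.93 - 407.26
= 2.6700

2.6700


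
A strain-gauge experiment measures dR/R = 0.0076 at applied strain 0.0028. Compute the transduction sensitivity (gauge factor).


GF = (dR/R) / epsilon
= 0.0076 / 0.0028
= 2.7143

2.7143


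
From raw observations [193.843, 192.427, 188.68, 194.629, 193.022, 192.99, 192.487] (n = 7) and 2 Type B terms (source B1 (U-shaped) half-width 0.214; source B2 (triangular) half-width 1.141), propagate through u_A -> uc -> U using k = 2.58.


mean = (193.843 + 192.427 + 188.68 + 194.629 + 193.022 + 192.99 + 192.487) / 7 = 192.5825714
s = sqrt(sum((x - mean)^2)/(n-1)) = 1.88852
u_A = s / sqrt(n) = 1.88852 / sqrt(7) = 0.71379347
u_B1 = 0.214 / sqrt(2) = 0.15132085
u_B2 = 1.141 / sqrt(6) = 0.4658113
uc = sqrt(0.71379347^2 + 0.15132085^2 + 0.4658113^2) = 0.86566696
U = k * uc = 2.58 * 0.86566696
U = 2.2334

2.2334


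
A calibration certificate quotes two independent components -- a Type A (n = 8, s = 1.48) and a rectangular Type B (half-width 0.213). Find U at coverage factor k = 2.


u_A = s / sqrt(n) = 1.48 / sqrt(8) = 0.52325902
u_B = half_width / sqrt(3) = 0.213 / sqrt(3) = 0.12297561
uc = sqrt(u_A^2 + u_B^2) = sqrt(0.52325902^2 + 0.12297561^2) = 0.53751558
U = k * uc = 2 * 0.53751558
U = 1.0750

1.0750


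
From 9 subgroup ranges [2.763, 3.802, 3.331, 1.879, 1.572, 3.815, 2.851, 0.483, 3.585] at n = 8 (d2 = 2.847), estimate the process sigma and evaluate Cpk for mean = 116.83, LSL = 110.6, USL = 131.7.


R_bar = (2.763 + 3.802 + 3.331 + 1.879 + 1.572 + 3.815 + 2.851 + 0.483 + 3.585) / 9 = 2.6756667
sigma = R_bar / d2 = 2.6756667 / 2.847 = 0.9398197
Cp = (USL - LSL)/(6*sigma) = (131.7 - 110.6)/(6*0.9398197) = 3.7419
Cpu = (131.7 - 116.83)/(3*0.9398197) = 5.2741
Cpl = (116.83 - 110.6)/(3*0.9398197) = 2.2096
Cpk = min(Cpu, Cpl) = 2.2096

2.2096


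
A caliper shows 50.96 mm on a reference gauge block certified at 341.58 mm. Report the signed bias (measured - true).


Systematic error = measured - true
= 50.96 - 341.58
= -290.6200

-290.6200


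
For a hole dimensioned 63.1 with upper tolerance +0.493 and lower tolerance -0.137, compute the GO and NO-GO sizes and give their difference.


GO = nominal - lower_tol (smallest hole = maximum material condition)
GO = 63.1 - 0.137 = 62.963
NO-GO = nominal + upper_tol (largest hole = least material condition)
NO-GO = 63.1 + 0.493 = 63.593
spread = NO-GO - GO = 63.593 - 62.963 = 0.6300

0.6300


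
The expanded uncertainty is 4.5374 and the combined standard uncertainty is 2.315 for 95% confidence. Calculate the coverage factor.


k = U / uc
k = 4.5374 / 2.315
k = 1.96

1.96


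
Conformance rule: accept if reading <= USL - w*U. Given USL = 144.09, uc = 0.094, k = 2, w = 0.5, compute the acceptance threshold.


U = k * uc = 2 * 0.094 = 0.188
guard band g = w * U = 0.5 * 0.188 = 0.094
AL = USL - g = 144.09 - 0.094
AL = 143.9960

143.9960


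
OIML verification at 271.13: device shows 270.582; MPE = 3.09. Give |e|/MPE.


e = indication - reference = 270.582 - 271.13 = -0.5480
|e| = 0.5480
ratio = |e| / MPE = 0.5480 / 3.09
ratio = 0.1773

0.1773


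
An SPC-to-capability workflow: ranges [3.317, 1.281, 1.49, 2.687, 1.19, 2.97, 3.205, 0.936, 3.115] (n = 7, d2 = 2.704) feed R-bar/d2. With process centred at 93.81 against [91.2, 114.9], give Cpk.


R_bar = (3.317 + 1.281 + 1.49 + 2.687 + 1.19 + 2.97 + 3.205 + 0.936 + 3.115) / 9 = 2.2434444
sigma = R_bar / d2 = 2.2434444 / 2.704 = 0.82967618
Cp = (USL - LSL)/(6*sigma) = (114.9 - 91.2)/(6*0.82967618) = 4.7609
Cpu = (114.9 - 93.81)/(3*0.82967618) = 8.4732
Cpl = (93.81 - 91.2)/(3*0.82967618) = 1.0486
Cpk = min(Cpu, Cpl) = 1.0486

1.0486


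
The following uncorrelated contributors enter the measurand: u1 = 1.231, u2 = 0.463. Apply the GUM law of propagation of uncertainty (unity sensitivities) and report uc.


uc = sqrt(1.231^2 + 0.463^2)
uc = sqrt(1.72973)
uc = 1.3152

1.3152


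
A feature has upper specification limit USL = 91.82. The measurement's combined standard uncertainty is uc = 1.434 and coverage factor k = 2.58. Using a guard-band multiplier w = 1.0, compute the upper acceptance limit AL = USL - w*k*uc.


U = k * uc = 2.58 * 1.434 = 3.69972
guard band g = w * U = 1.0 * 3.69972 = 3.69972
AL = USL - g = 91.82 - 3.69972
AL = 88.1203

88.1203


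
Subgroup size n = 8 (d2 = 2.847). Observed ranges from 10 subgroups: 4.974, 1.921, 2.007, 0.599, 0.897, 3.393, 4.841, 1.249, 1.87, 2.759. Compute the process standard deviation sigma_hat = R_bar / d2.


R_bar = (4.974 + 1.921 + 2.007 + 0.599 + 0.897 + 3.393 + 4.841 + 1.249 + 1.87 + 2.759) / 10
R_bar = 24.51 / 10 = 2.451
sigma_hat = R_bar / d2 = 2.451 / 2.847 = 0.8609

0.8609


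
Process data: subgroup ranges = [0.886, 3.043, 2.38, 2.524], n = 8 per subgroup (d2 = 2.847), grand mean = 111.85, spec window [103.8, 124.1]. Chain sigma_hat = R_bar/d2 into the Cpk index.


R_bar = (0.886 + 3.043 + 2.38 + 2.524) / 4 = 2.20825
sigma = R_bar / d2 = 2.20825 / 2.847 = 0.77564103
Cp = (USL - LSL)/(6*sigma) = (124.1 - 103.8)/(6*0.77564103) = 4.3620
Cpu = (124.1 - 111.85)/(3*0.77564103) = 5.2645
Cpl = (111.85 - 103.8)/(3*0.77564103) = 3.4595
Cpk = min(Cpu, Cpl) = 3.4595

3.4595


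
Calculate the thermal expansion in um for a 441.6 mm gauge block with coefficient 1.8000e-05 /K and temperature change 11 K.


dL = L * alpha * dT
= 441.6 * 1.8000e-05 * 11
= 0.0874368 mm
dL_um = 0.0874368 * 1000 = 87.4368 um

87.4368


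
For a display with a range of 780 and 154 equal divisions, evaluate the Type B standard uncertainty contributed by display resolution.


resolution = range / divisions
resolution = 780 / 154 = 5.0649351
u_res = resolution / (2*sqrt(3))
u_res = 5.0649351 / 3.4641016
u_res = 1.4621

1.4621


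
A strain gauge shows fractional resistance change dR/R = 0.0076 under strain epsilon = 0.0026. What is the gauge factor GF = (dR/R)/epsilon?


GF = (dR/R) / epsilon
= 0.0076 / 0.0026
= 2.9231

2.9231


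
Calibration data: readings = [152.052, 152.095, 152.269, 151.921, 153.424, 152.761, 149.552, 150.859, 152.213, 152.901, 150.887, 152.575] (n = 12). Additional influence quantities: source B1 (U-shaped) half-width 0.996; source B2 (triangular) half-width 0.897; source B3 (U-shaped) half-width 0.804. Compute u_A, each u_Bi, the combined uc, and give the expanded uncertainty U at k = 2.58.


mean = (152.052 + 152.095 + 152.269 + 151.921 + 153.424 + 152.761 + 149.552 + 150.859 + 152.213 + 152.901 + 150.887 + 152.575) / 12 = 151.9590833
s = sqrt(sum((x - mean)^2)/(n-1)) = 1.0616577
u_A = s / sqrt(n) = 1.0616577 / sqrt(12) = 0.30647418
u_B1 = 0.996 / sqrt(2) = 0.70427835
u_B2 = 0.897 / sqrt(6) = 0.36619872
u_B3 = 0.804 / sqrt(2) = 0.56851385
uc = sqrt(0.30647418^2 + 0.70427835^2 + 0.36619872^2 + 0.56851385^2) = 1.0233494
U = k * uc = 2.58 * 1.0233494
U = 2.6402

2.6402


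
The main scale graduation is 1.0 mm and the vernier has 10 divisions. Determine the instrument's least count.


LC = MSD / n_div
= 1.0 / 10
= 0.1000

0.1000


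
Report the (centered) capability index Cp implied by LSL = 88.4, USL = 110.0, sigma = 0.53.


Cp = (USL - LSL) / (6 * sigma)
= (110.0 - 88.4) / (6 * 0.53)
= 21.6000 / 3.1800
= 6.7925

6.7925


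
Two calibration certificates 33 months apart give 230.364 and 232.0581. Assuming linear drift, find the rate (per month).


rate = (v2 - v1) / months
= (232.0581 - 230.364) / 33
= 1.6941 / 33
= 0.0513

0.0513


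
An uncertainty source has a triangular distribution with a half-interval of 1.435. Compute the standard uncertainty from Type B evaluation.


u_B = half_width / sqrt(6)
u_B = 1.435 / 2.4494897
u_B = 0.5858

0.5858


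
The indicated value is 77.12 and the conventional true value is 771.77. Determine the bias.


Systematic error = measured - true
= 77.12 - 771.77
= -694.6500

-694.6500


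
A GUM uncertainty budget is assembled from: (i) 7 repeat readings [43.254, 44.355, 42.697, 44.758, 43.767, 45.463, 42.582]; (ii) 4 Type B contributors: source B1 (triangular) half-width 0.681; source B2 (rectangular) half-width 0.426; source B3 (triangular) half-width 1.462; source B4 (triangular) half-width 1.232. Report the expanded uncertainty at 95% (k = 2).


mean = (43.254 + 44.355 + 42.697 + 44.758 + 43.767 + 45.463 + 42.582) / 7 = 43.83942857
s = sqrt(sum((x - mean)^2)/(n-1)) = 1.0785649
u_A = s / sqrt(n) = 1.0785649 / sqrt(7) = 0.40765921
u_B1 = 0.681 / sqrt(6) = 0.27801709
u_B2 = 0.426 / sqrt(3) = 0.24595121
u_B3 = 1.462 / sqrt(6) = 0.596859
u_B4 = 1.232 / sqrt(6) = 0.50296189
uc = sqrt(0.40765921^2 + 0.27801709^2 + 0.24595121^2 + 0.596859^2 + 0.50296189^2) = 0.95560602
U = k * uc = 2 * 0.95560602
U = 1.9112

1.9112


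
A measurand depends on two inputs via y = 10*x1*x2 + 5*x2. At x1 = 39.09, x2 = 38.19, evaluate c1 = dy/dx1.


y = 10*x1*x2 + 5*x2
dy/dx1 = 10*x2
Evaluate at x2 = 38.19: c1 = 10 * 38.19
c1 = 381.9000

381.9000


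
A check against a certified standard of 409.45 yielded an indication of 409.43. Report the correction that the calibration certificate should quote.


Correction = standard - reading
= 409.45 - 409.43
= 0.0200

0.0200


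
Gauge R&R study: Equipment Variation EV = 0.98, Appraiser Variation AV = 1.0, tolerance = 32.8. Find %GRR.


GRR = sqrt(EV^2 + AV^2) = sqrt(0.98^2 + 1.0^2) = 1.4001428
%GRR = GRR / tol * 100 = 1.4001428 / 32.8 * 100
%GRR = 4.2687

4.2687


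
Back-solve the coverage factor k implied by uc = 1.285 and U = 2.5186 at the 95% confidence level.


k = U / uc
k = 2.5186 / 1.285
k = 1.96

1.96


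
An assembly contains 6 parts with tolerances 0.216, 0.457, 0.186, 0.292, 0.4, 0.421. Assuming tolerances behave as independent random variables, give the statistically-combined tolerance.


RSS = sqrt(0.216^2 + 0.457^2 + 0.186^2 + 0.292^2 + 0.4^2 + 0.421^2)
= sqrt(0.712606)
= 0.8442

0.8442


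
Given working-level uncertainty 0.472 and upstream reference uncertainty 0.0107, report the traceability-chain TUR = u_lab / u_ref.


TUR = u_lab / u_ref
= 0.472 / 0.0107
= 44.1121

44.1121


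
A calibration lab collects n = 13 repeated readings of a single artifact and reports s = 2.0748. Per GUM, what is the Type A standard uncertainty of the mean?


u_A = s / sqrt(n)
u_A = 2.0748 / sqrt(13)
u_A = 2.0748 / 3.6055513
u_A = 0.5754

0.5754


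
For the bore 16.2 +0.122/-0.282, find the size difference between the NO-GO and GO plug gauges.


GO = nominal - lower_tol (smallest hole = maximum material condition)
GO = 16.2 - 0.282 = 15.918
NO-GO = nominal + upper_tol (largest hole = least material condition)
NO-GO = 16.2 + 0.122 = 16.322
spread = NO-GO - GO = 16.322 - 15.918 = 0.4040

0.4040


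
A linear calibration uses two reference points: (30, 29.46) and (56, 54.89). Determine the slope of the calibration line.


slope = (y2 - y1) / (x2 - x1)
= (54.89 - 29.46) / (56 - 30)
= 25.4300 / 26
= 0.9781

0.9781


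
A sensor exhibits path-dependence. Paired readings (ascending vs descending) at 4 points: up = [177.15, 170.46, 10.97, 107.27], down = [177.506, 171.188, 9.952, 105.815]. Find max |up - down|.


|177.15 - 177.506| = 0.3560
|170.46 - 171.188| = 0.7280
|10.97 - 9.952| = 1.0180
|107.27 - 105.815| = 1.4550
hysteresis = max(diffs) = 1.4550

1.4550


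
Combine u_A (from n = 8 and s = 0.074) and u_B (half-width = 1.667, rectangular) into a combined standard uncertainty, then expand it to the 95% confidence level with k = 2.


u_A = s / sqrt(n) = 0.074 / sqrt(8) = 0.026162951
u_B = half_width / sqrt(3) = 1.667 / sqrt(3) = 0.9624429
uc = sqrt(u_A^2 + u_B^2) = sqrt(0.026162951^2 + 0.9624429^2) = 0.96279844
U = k * uc = 2 * 0.96279844
U = 1.9256

1.9256


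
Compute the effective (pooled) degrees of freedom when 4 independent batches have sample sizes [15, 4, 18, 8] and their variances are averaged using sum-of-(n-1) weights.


nu = sum_i (n_i - 1)
nu = ((15 - 1) + (4 - 1) + (18 - 1) + (8 - 1))
nu = 14 + 3 + 17 + 7
nu = 41

41


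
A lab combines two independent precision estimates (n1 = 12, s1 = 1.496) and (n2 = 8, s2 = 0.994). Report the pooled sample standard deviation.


s_p = sqrt(((n1-1)*s1^2 + (n2-1)*s2^2) / (n1+n2-2))
numerator = (12-1)*1.496^2 + (8-1)*0.994^2 = 24.618176 + 6.916252 = 31.534428
denominator = 12 + 8 - 2 = 18
s_p^2 = 31.534428 / 18 = 1.7519127
s_p = sqrt(1.7519127) = 1.3236

1.3236


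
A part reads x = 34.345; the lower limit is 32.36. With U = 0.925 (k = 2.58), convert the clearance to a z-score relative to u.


u = U / k = 0.925 / 2.58 = 0.35852713
margin = |LSL - x| = |32.36 - 34.345| = 1.985
z = margin / u = 1.985 / 0.35852713
z = 5.5365

5.5365


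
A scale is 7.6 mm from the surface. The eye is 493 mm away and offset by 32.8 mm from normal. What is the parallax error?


error = h * offset / d
= 7.6 * 32.8 / 493
= 0.5056

0.5056


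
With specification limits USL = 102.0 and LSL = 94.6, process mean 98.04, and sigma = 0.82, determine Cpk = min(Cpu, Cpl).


Cpu = (USL - mean) / (3*sigma) = (102.0 - 98.04) / (3*0.82) = 1.6098
Cpl = (mean - LSL) / (3*sigma) = (98.04 - 94.6) / (3*0.82) = 1.3984
Cpk = min(Cpu, Cpl) = 1.3984

1.3984


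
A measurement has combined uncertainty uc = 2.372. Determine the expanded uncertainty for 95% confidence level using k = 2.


U = k * uc
U = 2 * 2.372
U = 4.7440

4.7440


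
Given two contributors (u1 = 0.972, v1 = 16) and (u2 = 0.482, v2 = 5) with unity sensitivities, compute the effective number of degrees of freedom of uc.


uc = sqrt(u1^2 + u2^2) = sqrt(0.972^2 + 0.482^2) = 1.0849461
v_eff = uc^4 / (u1^4/v1 + u2^4/v2)
= 1.0849461^4 / (0.972^4/16 + 0.482^4/5)
= 1.3855833 / 0.066583439
v_eff = 20.8097

20.8097


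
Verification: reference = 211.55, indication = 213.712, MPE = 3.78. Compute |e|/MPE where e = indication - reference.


e = indication - reference = 213.712 - 211.55 = 2.1620
|e| = 2.1620
ratio = |e| / MPE = 2.1620 / 3.78
ratio = 0.5720

0.5720


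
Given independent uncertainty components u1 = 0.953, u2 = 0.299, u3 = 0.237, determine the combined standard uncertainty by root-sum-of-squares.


uc = sqrt(0.953^2 + 0.299^2 + 0.237^2)
uc = sqrt(1.053779)
uc = 1.0265

1.0265


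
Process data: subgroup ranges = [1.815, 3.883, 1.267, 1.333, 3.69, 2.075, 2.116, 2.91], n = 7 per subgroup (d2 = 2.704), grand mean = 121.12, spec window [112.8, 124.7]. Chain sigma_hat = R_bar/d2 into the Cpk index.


R_bar = (1.815 + 3.883 + 1.267 + 1.333 + 3.69 + 2.075 + 2.116 + 2.91) / 8 = 2.386125
sigma = R_bar / d2 = 2.386125 / 2.704 = 0.88244268
Cp = (USL - LSL)/(6*sigma) = (124.7 - 112.8)/(6*0.88244268) = 2.2475
Cpu = (124.7 - 121.12)/(3*0.88244268) = 1.3523
Cpl = (121.12 - 112.8)/(3*0.88244268) = 3.1428
Cpk = min(Cpu, Cpl) = 1.3523

1.3523


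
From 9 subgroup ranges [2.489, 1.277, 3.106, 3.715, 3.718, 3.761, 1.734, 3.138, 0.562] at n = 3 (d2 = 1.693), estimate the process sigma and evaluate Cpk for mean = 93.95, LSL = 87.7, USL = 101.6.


R_bar = (2.489 + 1.277 + 3.106 + 3.715 + 3.718 + 3.761 + 1.734 + 3.138 + 0.562) / 9 = 2.6111111
sigma = R_bar / d2 = 2.6111111 / 1.693 = 1.5422983
Cp = (USL - LSL)/(6*sigma) = (101.6 - 87.7)/(6*1.5422983) = 1.5021
Cpu = (101.6 - 93.95)/(3*1.5422983) = 1.6534
Cpl = (93.95 - 87.7)/(3*1.5422983) = 1.3508
Cpk = min(Cpu, Cpl) = 1.3508

1.3508


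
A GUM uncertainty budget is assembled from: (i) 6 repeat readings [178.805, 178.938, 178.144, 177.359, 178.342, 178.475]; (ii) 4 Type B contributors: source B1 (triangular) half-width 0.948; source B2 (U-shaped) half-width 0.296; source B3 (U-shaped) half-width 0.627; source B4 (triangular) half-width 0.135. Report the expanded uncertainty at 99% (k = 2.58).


mean = (178.805 + 178.938 + 178.144 + 177.359 + 178.342 + 178.475) / 6 = 178.3438333
s = sqrt(sum((x - mean)^2)/(n-1)) = 0.56440178
u_A = s / sqrt(n) = 0.56440178 / sqrt(6) = 0.23041606
u_B1 = 0.948 / sqrt(6) = 0.38701938
u_B2 = 0.296 / sqrt(2) = 0.20930361
u_B3 = 0.627 / sqrt(2) = 0.44335595
u_B4 = 0.135 / sqrt(6) = 0.055113519
uc = sqrt(0.23041606^2 + 0.38701938^2 + 0.20930361^2 + 0.44335595^2 + 0.055113519^2) = 0.66804608
U = k * uc = 2.58 * 0.66804608
U = 1.7236

1.7236


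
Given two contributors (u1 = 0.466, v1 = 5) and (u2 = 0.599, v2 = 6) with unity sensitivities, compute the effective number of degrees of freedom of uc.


uc = sqrt(u1^2 + u2^2) = sqrt(0.466^2 + 0.599^2) = 0.75891831
v_eff = uc^4 / (u1^4/v1 + u2^4/v2)
= 0.75891831^4 / (0.466^4/5 + 0.599^4/6)
= 0.33172647 / 0.030887705
v_eff = 10.7398

10.7398


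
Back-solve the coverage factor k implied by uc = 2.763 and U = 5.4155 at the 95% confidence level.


k = U / uc
k = 5.4155 / 2.763
k = 1.96

1.96


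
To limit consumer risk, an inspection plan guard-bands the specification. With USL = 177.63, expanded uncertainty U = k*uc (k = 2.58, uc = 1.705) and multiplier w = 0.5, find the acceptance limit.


U = k * uc = 2.58 * 1.705 = 4.3989
guard band g = w * U = 0.5 * 4.3989 = 2.19945
AL = USL - g = 177.63 - 2.19945
AL = 175.4305

175.4305


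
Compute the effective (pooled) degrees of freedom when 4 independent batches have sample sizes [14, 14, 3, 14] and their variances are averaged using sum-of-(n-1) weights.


nu = sum_i (n_i - 1)
nu = ((14 - 1) + (14 - 1) + (3 - 1) + (14 - 1))
nu = 13 + 13 + 2 + 13
nu = 41

41


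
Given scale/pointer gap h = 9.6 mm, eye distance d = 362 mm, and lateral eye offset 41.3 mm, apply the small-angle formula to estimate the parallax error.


error = h * offset / d
= 9.6 * 41.3 / 362
= 1.0952

1.0952


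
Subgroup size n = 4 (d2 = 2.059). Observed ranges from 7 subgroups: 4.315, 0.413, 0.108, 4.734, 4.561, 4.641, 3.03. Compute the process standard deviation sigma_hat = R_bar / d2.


R_bar = (4.315 + 0.413 + 0.108 + 4.734 + 4.561 + 4.641 + 3.03) / 7
R_bar = 21.802 / 7 = 3.1145714
sigma_hat = R_bar / d2 = 3.1145714 / 2.059 = 1.5127

1.5127


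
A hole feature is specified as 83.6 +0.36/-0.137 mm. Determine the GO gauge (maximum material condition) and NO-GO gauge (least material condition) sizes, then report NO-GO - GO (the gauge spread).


GO = nominal - lower_tol (smallest hole = maximum material condition)
GO = 83.6 - 0.137 = 83.463
NO-GO = nominal + upper_tol (largest hole = least material condition)
NO-GO = 83.6 + 0.36 = 83.96
spread = NO-GO - GO = 83.96 - 83.463 = 0.4970

0.4970


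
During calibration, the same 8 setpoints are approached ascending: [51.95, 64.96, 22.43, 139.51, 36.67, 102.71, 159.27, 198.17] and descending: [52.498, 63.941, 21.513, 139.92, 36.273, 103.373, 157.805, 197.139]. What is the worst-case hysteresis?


|51.95 - 52.498| = 0.5480
|64.96 - 63.941| = 1.0190
|22.43 - 21.513| = 0.9170
|139.51 - 139.92| = 0.4100
|36.67 - 36.273| = 0.3970
|102.71 - 103.373| = 0.6630
|159.27 - 157.805| = 1.4650
|198.17 - 197.139| = 1.0310
hysteresis = max(diffs) = 1.4650

1.4650


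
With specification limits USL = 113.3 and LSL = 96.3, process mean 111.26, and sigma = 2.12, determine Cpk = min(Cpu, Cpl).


Cpu = (USL - mean) / (3*sigma) = (113.3 - 111.26) / (3*2.12) = 0.3208
Cpl = (mean - LSL) / (3*sigma) = (111.26 - 96.3) / (3*2.12) = 2.3522
Cpk = min(Cpu, Cpl) = 0.3208

0.3208


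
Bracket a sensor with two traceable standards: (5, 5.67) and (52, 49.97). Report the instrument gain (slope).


slope = (y2 - y1) / (x2 - x1)
= (49.97 - 5.67) / (52 - 5)
= 44.3000 / 47
= 0.9426

0.9426


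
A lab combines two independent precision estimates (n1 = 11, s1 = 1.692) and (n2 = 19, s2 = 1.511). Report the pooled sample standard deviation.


s_p = sqrt(((n1-1)*s1^2 + (n2-1)*s2^2) / (n1+n2-2))
numerator = (11-1)*1.692^2 + (19-1)*1.511^2 = 28.62864 + 41.096178 = 69.724818
denominator = 11 + 19 - 2 = 28
s_p^2 = 69.724818 / 28 = 2.4901721
s_p = sqrt(2.4901721) = 1.5780

1.5780


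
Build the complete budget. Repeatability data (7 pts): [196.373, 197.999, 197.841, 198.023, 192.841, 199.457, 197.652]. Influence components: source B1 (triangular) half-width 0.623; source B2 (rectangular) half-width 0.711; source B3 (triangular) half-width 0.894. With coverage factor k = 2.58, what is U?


mean = (196.373 + 197.999 + 197.841 + 198.023 + 192.841 + 199.457 + 197.652) / 7 = 197.1694286
s = sqrt(sum((x - mean)^2)/(n-1)) = 2.10963
u_A = s / sqrt(n) = 2.10963 / sqrt(7) = 0.79736519
u_B1 = 0.623 / sqrt(6) = 0.25433868
u_B2 = 0.711 / sqrt(3) = 0.41049604
u_B3 = 0.894 / sqrt(6) = 0.36497397
uc = sqrt(0.79736519^2 + 0.25433868^2 + 0.41049604^2 + 0.36497397^2) = 1.0010956
U = k * uc = 2.58 * 1.0010956
U = 2.5828

2.5828


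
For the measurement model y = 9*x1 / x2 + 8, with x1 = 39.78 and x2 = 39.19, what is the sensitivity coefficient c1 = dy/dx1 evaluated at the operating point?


y = 9*x1 / x2 + 8
dy/dx1 = 9/x2
Evaluate at x2 = 39.19: c1 = 9 / 39.19
c1 = 0.2297

0.2297


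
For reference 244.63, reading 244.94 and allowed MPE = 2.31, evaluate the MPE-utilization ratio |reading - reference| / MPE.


e = indication - reference = 244.94 - 244.63 = 0.3100
|e| = 0.3100
ratio = |e| / MPE = 0.3100 / 2.31
ratio = 0.1342

0.1342


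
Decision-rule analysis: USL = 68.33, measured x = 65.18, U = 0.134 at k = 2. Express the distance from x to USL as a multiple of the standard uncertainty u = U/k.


u = U / k = 0.134 / 2 = 0.067
margin = |USL - x| = |68.33 - 65.18| = 3.15
z = margin / u = 3.15 / 0.067
z = 47.0149

47.0149


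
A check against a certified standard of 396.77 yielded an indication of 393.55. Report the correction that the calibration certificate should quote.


Correction = standard - reading
= 396.77 - 393.55
= 3.2200

3.2200


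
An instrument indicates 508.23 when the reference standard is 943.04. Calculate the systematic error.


Systematic error = measured - true
= 508.23 - 943.04
= -434.8100

-434.8100


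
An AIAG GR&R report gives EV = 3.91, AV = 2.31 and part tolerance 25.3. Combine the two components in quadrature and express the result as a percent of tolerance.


GRR = sqrt(EV^2 + AV^2) = sqrt(3.91^2 + 2.31^2) = 4.5413875
%GRR = GRR / tol * 100 = 4.5413875 / 25.3 * 100
%GRR = 17.9501

17.9501


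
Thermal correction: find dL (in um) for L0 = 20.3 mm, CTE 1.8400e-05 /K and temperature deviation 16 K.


dL = L * alpha * dT
= 20.3 * 1.8400e-05 * 16
= 0.0059763 mm
dL_um = 0.0059763 * 1000 = 5.9763 um

5.9763


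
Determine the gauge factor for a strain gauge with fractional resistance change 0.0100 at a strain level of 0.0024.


GF = (dR/R) / epsilon
= 0.0100 / 0.0024
= 4.1667

4.1667


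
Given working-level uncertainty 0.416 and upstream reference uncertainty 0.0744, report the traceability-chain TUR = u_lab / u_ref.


TUR = u_lab / u_ref
= 0.416 / 0.0744
= 5.5914

5.5914


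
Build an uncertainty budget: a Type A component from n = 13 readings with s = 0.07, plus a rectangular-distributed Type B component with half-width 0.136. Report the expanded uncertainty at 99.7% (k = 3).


u_A = s / sqrt(n) = 0.07 / sqrt(13) = 0.019414507
u_B = half_width / sqrt(3) = 0.136 / sqrt(3) = 0.078519637
uc = sqrt(u_A^2 + u_B^2) = sqrt(0.019414507^2 + 0.078519637^2) = 0.080884216
U = k * uc = 3 * 0.080884216
U = 0.2427

0.2427


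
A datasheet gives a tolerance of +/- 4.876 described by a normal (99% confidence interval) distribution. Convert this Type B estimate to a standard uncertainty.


u_B = half_width / 2.576
u_B = 4.876 / 2.576
u_B = 1.8929

1.8929


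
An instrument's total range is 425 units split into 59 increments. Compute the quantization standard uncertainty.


resolution = range / divisions
resolution = 425 / 59 = 7.2033898
u_res = resolution / (2*sqrt(3))
u_res = 7.2033898 / 3.4641016
u_res = 2.0794

2.0794


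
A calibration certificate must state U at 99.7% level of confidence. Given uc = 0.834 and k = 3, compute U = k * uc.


U = k * uc
U = 3 * 0.834
U = 2.5020

2.5020


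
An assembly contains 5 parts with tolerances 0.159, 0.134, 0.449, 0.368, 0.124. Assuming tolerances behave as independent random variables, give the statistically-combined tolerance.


RSS = sqrt(0.159^2 + 0.134^2 + 0.449^2 + 0.368^2 + 0.124^2)
= sqrt(0.395638)
= 0.6290

0.6290


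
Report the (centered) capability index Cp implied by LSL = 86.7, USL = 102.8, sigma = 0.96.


Cp = (USL - LSL) / (6 * sigma)
= (102.8 - 86.7) / (6 * 0.96)
= 16.1000 / 5.7600
= 2.7951

2.7951


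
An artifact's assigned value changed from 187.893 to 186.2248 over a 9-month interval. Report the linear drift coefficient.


rate = (v2 - v1) / months
= (186.2248 - 187.893) / 9
= -1.6682 / 9
= -0.1854

-0.1854


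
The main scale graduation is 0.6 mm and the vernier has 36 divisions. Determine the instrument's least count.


LC = MSD / n_div
= 0.6 / 36
= 0.0167

0.0167


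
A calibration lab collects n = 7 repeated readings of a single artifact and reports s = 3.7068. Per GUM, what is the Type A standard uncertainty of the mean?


u_A = s / sqrt(n)
u_A = 3.7068 / sqrt(7)
u_A = 3.7068 / 2.6457513
u_A = 1.4010

1.4010


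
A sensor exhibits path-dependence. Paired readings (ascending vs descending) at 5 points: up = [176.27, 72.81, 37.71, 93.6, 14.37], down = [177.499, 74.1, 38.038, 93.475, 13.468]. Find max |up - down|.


|176.27 - 177.499| = 1.2290
|72.81 - 74.1| = 1.2900
|37.71 - 38.038| = 0.3280
|93.6 - 93.475| = 0.1250
|14.37 - 13.468| = 0.9020
hysteresis = max(diffs) = 1.2900

1.2900


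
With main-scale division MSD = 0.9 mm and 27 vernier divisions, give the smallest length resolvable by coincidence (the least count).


LC = MSD / n_div
= 0.9 / 27
= 0.0333

0.0333


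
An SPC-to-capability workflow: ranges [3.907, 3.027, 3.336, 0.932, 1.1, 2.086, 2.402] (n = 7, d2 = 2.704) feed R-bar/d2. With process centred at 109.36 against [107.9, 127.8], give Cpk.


R_bar = (3.907 + 3.027 + 3.336 + 0.932 + 1.1 + 2.086 + 2.402) / 7 = 2.3985714
sigma = R_bar / d2 = 2.3985714 / 2.704 = 0.88704564
Cp = (USL - LSL)/(6*sigma) = (127.8 - 107.9)/(6*0.88704564) = 3.7390
Cpu = (127.8 - 109.36)/(3*0.88704564) = 6.9294
Cpl = (109.36 - 107.9)/(3*0.88704564) = 0.5486
Cpk = min(Cpu, Cpl) = 0.5486

0.5486
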